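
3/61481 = 3/61481 = 0.00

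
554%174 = 32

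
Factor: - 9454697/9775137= - 3^( - 1)*7^2*31^( - 1 )*89^ ( - 1)*157^1*1181^ ( - 1 )*1229^1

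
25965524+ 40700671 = 66666195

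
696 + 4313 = 5009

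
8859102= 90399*98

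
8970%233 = 116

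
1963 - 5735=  - 3772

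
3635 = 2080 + 1555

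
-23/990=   -1 + 967/990 = - 0.02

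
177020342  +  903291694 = 1080312036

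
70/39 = 1 +31/39 = 1.79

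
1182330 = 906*1305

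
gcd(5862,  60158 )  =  2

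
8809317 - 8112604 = 696713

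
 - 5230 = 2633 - 7863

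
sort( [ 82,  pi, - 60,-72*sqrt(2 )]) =[-72*sqrt (2 ), - 60, pi, 82 ] 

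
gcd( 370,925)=185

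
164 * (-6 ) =- 984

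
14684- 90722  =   -76038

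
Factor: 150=2^1*3^1*5^2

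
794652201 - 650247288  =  144404913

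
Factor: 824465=5^1*164893^1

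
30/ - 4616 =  - 1+2293/2308=-0.01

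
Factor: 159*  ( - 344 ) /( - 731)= 1272/17 = 2^3*3^1 * 17^ ( - 1)  *53^1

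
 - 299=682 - 981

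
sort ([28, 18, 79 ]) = [18,28, 79] 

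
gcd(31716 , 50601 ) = 3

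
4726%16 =6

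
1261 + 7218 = 8479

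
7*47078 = 329546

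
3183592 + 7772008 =10955600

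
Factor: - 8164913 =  - 17^1*103^1 * 4663^1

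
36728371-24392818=12335553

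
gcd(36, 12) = 12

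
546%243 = 60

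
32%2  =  0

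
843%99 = 51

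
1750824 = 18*97268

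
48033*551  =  26466183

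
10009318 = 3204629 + 6804689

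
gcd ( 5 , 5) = 5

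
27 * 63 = 1701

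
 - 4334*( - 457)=1980638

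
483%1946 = 483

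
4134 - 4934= - 800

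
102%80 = 22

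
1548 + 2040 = 3588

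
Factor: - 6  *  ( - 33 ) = 198 = 2^1*3^2*11^1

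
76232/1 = 76232 = 76232.00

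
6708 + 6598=13306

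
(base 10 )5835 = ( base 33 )5BR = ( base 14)21ab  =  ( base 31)627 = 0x16CB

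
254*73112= 18570448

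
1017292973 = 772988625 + 244304348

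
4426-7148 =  - 2722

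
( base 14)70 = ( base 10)98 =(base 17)5D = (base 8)142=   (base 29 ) 3B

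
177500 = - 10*( - 17750 ) 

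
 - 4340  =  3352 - 7692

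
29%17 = 12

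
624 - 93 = 531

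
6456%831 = 639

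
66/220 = 3/10 = 0.30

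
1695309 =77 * 22017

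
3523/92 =3523/92 = 38.29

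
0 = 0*5890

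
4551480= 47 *96840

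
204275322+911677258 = 1115952580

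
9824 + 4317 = 14141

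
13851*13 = 180063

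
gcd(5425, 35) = 35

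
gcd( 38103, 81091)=977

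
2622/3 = 874 = 874.00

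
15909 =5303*3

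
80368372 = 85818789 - 5450417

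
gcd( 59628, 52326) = 6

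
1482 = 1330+152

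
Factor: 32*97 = 3104  =  2^5*97^1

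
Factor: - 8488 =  - 2^3*1061^1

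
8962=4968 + 3994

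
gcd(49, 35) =7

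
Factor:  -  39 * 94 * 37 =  - 135642= - 2^1 * 3^1*13^1*37^1*47^1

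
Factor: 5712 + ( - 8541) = -2829= - 3^1*23^1*41^1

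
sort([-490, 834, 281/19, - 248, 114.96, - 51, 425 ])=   [-490,-248,  -  51, 281/19, 114.96,425,834]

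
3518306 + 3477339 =6995645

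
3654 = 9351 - 5697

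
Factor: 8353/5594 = 2^( - 1) *2797^( - 1)*8353^1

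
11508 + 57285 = 68793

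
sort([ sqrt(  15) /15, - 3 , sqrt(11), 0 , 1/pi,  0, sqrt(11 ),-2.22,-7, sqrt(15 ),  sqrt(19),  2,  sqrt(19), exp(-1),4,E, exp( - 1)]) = [ - 7 ,-3,-2.22, 0,0, sqrt (15 )/15, 1/pi, exp( - 1), exp( - 1 ) , 2, E, sqrt( 11),sqrt(11),sqrt(15), 4,sqrt( 19) , sqrt(19)]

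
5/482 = 5/482 = 0.01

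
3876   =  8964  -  5088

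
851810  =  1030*827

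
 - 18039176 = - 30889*584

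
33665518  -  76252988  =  -42587470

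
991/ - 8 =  - 991/8 = - 123.88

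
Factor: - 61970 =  - 2^1*5^1*6197^1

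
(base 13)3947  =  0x1FEB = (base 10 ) 8171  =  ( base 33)7gk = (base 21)ib2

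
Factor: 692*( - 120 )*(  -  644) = 2^7 * 3^1 * 5^1*7^1*23^1*173^1 = 53477760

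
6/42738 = 1/7123 = 0.00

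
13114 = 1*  13114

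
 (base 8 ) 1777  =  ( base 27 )1ao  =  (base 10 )1023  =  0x3ff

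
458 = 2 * 229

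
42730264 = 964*44326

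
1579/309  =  5+34/309= 5.11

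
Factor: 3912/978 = 4  =  2^2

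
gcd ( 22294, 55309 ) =71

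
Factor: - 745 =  - 5^1*149^1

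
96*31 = 2976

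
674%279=116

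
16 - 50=-34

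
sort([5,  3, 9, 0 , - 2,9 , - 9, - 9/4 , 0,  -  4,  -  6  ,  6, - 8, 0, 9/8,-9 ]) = [  -  9 , - 9,  -  8, - 6, - 4, -9/4,  -  2, 0, 0,0, 9/8,3,5,6, 9,9 ]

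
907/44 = 907/44 = 20.61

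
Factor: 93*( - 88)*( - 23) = 188232=2^3 *3^1*11^1 * 23^1*31^1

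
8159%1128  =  263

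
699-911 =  - 212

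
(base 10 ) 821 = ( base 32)pl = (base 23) 1cg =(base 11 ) 687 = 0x335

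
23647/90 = 23647/90 = 262.74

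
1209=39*31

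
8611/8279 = 1 + 332/8279 = 1.04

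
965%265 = 170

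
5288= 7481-2193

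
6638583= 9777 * 679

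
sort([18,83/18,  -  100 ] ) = [ - 100,83/18,18 ] 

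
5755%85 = 60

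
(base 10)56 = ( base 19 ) 2I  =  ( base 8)70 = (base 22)2C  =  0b111000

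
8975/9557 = 8975/9557 = 0.94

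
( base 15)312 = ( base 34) KC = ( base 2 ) 1010110100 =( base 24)14k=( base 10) 692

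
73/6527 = 73/6527 = 0.01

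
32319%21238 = 11081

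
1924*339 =652236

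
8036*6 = 48216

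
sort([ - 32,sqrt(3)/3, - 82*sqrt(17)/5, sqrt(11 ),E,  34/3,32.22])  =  [ - 82*sqrt(17)/5,-32, sqrt(3 )/3,E , sqrt( 11),34/3,32.22]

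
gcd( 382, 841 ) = 1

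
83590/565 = 16718/113 = 147.95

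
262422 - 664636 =-402214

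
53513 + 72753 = 126266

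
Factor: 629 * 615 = 3^1*5^1*17^1*37^1 * 41^1 = 386835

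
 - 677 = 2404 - 3081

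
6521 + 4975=11496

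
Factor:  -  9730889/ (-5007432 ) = 2^( - 3)*3^(-1)*7^1*5639^(-1) *37571^1 = 262997/135336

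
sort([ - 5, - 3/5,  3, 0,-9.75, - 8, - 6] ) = [ - 9.75, - 8, - 6, - 5,-3/5,0, 3]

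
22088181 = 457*48333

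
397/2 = 397/2 = 198.50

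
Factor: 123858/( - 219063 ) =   -  2^1*3^1 * 7^1*13^( - 1)*41^( - 1 )*137^(-1) *983^1 = -41286/73021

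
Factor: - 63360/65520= - 2^3*7^( - 1 )*11^1*13^ (  -  1 ) = - 88/91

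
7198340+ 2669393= 9867733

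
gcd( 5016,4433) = 11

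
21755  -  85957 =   -  64202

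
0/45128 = 0 = 0.00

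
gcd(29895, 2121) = 3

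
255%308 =255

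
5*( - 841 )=-4205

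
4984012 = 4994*998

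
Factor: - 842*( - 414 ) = 2^2*3^2 * 23^1 * 421^1 = 348588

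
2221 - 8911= -6690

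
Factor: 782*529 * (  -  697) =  - 288333566 = - 2^1*17^2*23^3*41^1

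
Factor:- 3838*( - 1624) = 2^4 * 7^1*19^1*29^1 * 101^1 = 6232912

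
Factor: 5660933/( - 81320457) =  - 3^( - 1 )*89^( - 1)* 103^(  -  1) * 2957^( - 1 ) * 5660933^1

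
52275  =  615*85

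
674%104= 50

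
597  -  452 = 145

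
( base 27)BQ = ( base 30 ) AN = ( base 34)9H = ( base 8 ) 503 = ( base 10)323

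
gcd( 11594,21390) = 62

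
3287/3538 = 3287/3538  =  0.93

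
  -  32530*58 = -1886740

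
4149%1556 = 1037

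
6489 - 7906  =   - 1417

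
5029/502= 10 + 9/502 = 10.02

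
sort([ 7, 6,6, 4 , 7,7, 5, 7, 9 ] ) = [ 4, 5, 6, 6, 7,7,7, 7, 9]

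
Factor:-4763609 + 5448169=2^4  *5^1 * 43^1*199^1=684560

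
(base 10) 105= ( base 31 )3C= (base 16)69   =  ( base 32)39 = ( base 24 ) 49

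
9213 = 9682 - 469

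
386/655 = 386/655  =  0.59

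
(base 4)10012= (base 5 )2022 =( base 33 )7V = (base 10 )262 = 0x106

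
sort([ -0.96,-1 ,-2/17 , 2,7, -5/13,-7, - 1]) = [ - 7,  -  1, - 1, - 0.96,  -  5/13, - 2/17,2, 7]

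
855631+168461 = 1024092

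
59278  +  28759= 88037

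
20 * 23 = 460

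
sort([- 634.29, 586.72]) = [ - 634.29, 586.72]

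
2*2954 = 5908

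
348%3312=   348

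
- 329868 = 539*(-612 ) 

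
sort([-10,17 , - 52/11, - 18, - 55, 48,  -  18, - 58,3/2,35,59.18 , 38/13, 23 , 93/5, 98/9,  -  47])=[ - 58 ,  -  55 , - 47,-18,  -  18, - 10, - 52/11,3/2, 38/13,98/9,17,93/5 , 23,35, 48, 59.18 ] 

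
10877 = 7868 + 3009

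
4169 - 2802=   1367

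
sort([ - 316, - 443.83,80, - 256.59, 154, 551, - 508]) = [ - 508, - 443.83, - 316, - 256.59,80,154,551 ]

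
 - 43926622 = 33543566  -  77470188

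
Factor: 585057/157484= 2^ (- 2) * 3^1*11^1*17729^1*39371^(- 1 ) 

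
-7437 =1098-8535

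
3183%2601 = 582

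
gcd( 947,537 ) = 1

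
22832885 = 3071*7435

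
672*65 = 43680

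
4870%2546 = 2324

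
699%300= 99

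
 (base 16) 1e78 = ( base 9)11626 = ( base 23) eh3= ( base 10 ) 7800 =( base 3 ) 101200220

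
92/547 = 92/547 = 0.17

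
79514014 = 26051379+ 53462635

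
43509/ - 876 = -50 + 97/292 = - 49.67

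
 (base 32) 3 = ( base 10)3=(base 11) 3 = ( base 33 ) 3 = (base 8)3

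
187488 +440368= 627856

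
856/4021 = 856/4021 = 0.21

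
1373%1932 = 1373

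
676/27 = 25 + 1/27 = 25.04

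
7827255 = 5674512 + 2152743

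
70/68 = 35/34 = 1.03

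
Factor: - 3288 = -2^3*3^1*137^1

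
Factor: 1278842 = 2^1*17^1 *29^1*1297^1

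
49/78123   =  49/78123 = 0.00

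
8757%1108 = 1001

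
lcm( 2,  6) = 6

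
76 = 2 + 74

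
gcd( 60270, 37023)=861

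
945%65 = 35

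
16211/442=1247/34 = 36.68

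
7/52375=7/52375 = 0.00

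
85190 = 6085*14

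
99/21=33/7  =  4.71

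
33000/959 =33000/959= 34.41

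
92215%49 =46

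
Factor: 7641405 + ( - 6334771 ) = 2^1*7^2*67^1 *199^1= 1306634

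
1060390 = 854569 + 205821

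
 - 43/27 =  - 2 + 11/27= - 1.59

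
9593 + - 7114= 2479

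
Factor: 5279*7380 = 2^2*3^2 * 5^1*41^1*5279^1 =38959020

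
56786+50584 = 107370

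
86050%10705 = 410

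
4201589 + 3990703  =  8192292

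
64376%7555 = 3936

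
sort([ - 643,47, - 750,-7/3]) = [ - 750, - 643, - 7/3, 47 ] 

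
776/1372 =194/343 = 0.57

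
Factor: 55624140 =2^2*3^2*5^1*11^1*13^1*2161^1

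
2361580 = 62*38090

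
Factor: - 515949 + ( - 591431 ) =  - 2^2*5^1*17^1*3257^1 = -1107380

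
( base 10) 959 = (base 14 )4C7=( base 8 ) 1677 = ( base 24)1fn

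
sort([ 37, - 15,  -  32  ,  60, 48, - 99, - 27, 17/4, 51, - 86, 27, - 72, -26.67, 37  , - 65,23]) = [-99,-86, - 72, - 65,-32, - 27, - 26.67, - 15,17/4,23,27,37,37,48 , 51, 60] 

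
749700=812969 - 63269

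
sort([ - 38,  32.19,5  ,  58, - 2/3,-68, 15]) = [-68, - 38, - 2/3,5, 15,  32.19, 58 ]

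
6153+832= 6985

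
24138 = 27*894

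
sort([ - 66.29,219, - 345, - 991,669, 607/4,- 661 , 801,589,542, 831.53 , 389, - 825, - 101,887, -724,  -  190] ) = [ - 991,  -  825, - 724,  -  661, - 345, - 190, - 101 ,  -  66.29, 607/4,  219,  389,  542,589, 669, 801,831.53,887 ]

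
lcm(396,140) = 13860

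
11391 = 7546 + 3845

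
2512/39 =64 + 16/39 = 64.41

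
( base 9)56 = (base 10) 51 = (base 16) 33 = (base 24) 23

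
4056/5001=1352/1667 = 0.81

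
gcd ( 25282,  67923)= 1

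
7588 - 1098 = 6490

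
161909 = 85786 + 76123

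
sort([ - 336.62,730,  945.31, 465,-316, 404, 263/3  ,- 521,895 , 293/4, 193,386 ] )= [ - 521, - 336.62, - 316, 293/4, 263/3,193, 386,404, 465,730,895, 945.31] 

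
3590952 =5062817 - 1471865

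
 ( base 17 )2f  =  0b110001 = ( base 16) 31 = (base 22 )25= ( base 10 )49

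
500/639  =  500/639 = 0.78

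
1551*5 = 7755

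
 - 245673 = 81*( - 3033)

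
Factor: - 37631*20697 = -3^1 * 11^2 * 311^1 * 6899^1= - 778848807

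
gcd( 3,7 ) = 1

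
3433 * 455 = 1562015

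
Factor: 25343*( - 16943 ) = - 16943^1*25343^1 =- 429386449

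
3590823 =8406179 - 4815356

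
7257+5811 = 13068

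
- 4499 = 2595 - 7094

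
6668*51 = 340068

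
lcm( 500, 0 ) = 0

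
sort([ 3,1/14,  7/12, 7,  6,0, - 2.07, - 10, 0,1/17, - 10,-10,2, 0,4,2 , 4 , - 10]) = [ - 10,-10  ,- 10, - 10, - 2.07,  0, 0, 0,1/17 , 1/14, 7/12,2 , 2, 3,4,4,  6,  7 ] 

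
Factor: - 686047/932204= - 2^(-2)*7^(-1 )*13^( - 2) * 131^1*197^( - 1)*5237^1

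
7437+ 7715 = 15152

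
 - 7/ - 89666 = 7/89666=0.00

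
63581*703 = 44697443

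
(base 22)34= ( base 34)22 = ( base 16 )46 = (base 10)70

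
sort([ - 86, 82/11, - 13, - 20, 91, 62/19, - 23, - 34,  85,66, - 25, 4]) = [-86, - 34, - 25, - 23, - 20, - 13, 62/19, 4, 82/11 , 66,85, 91 ] 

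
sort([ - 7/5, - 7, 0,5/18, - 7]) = [ - 7, - 7, - 7/5, 0,  5/18] 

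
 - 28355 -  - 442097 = 413742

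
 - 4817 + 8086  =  3269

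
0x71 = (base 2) 1110001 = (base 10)113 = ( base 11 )A3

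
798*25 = 19950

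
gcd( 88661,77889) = 1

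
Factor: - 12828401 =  - 19^1 * 675179^1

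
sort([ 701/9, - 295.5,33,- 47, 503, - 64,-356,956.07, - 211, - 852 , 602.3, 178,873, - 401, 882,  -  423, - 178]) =[  -  852, - 423,-401, - 356 ,- 295.5,-211 , - 178 , - 64, - 47,33, 701/9,178,503, 602.3,  873,882, 956.07 ]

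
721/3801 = 103/543 = 0.19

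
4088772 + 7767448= 11856220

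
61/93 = 61/93=0.66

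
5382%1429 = 1095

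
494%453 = 41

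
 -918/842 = - 2 + 383/421 = -1.09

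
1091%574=517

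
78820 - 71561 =7259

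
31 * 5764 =178684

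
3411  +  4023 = 7434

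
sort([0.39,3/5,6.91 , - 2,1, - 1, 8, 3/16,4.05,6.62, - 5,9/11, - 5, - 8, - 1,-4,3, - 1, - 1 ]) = [ - 8, - 5, - 5, - 4, - 2, - 1, - 1,-1  , - 1, 3/16,0.39,  3/5,9/11,1, 3,  4.05, 6.62, 6.91,8]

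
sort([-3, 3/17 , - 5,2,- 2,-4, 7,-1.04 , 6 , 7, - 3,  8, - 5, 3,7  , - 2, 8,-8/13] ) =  [ - 5, -5, - 4, - 3,  -  3,- 2, - 2,-1.04 , - 8/13, 3/17,  2,  3, 6,7, 7,7,8, 8]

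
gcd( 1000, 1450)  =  50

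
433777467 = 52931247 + 380846220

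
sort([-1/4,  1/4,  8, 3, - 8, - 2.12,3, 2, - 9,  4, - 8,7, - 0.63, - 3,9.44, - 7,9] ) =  [ - 9, - 8, - 8, - 7, - 3, - 2.12, - 0.63, - 1/4,  1/4 , 2, 3,  3,4,  7,8,9, 9.44 ]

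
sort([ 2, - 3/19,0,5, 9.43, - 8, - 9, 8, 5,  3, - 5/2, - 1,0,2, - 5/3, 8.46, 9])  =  [ -9, - 8, - 5/2, - 5/3,-1, - 3/19, 0, 0, 2 , 2,3, 5,5 , 8,8.46,9 , 9.43 ]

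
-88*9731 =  - 856328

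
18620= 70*266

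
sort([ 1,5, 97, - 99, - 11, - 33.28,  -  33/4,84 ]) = [ - 99, - 33.28,-11, - 33/4,1, 5 , 84,97]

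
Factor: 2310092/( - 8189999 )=-2^2*577523^1*8189999^( - 1)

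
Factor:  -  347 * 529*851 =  - 23^3 * 37^1*347^1= -  156212113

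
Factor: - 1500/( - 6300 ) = 3^( - 1 ) * 5^1*7^( - 1) = 5/21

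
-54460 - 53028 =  - 107488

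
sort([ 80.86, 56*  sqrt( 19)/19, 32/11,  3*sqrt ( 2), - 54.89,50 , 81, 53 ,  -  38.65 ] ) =[ - 54.89, - 38.65,32/11,3*sqrt(2 ), 56*sqrt(19) /19,50,53,80.86,81] 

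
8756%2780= 416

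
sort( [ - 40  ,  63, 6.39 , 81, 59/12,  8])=[ - 40 , 59/12,6.39,8,63, 81] 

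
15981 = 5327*3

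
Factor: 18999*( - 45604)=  - 866430396 = - 2^2*3^2*13^1*877^1 * 2111^1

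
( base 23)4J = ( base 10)111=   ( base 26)47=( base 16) 6f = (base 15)76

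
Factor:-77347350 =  - 2^1*3^2 * 5^2*29^1*5927^1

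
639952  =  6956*92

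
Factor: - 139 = -139^1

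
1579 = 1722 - 143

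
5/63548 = 5/63548  =  0.00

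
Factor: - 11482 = -2^1*5741^1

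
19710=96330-76620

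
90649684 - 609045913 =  -518396229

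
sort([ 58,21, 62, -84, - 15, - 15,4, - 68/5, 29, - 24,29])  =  [ - 84, - 24, - 15, - 15,-68/5,4,  21,29,  29,58,62]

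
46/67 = 46/67 =0.69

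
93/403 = 3/13 = 0.23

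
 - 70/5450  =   - 1 + 538/545=- 0.01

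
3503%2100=1403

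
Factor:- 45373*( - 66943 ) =3037404739= 17^2 * 157^1* 66943^1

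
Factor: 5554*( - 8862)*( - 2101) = 103410270348 = 2^2*3^1*7^1*11^1*191^1*211^1*2777^1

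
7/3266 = 7/3266 = 0.00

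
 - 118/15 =-118/15  =  - 7.87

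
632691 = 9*70299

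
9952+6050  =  16002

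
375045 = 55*6819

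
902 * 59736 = 53881872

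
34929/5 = 6985+4/5 = 6985.80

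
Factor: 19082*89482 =1707495524 = 2^2*7^1 *29^1*47^1*44741^1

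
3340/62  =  53  +  27/31 = 53.87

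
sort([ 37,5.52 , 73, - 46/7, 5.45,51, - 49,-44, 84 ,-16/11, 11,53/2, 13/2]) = [-49 ,-44,  -  46/7,-16/11,5.45, 5.52, 13/2,11,  53/2, 37,51, 73, 84]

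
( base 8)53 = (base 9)47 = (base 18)27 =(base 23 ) 1K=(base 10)43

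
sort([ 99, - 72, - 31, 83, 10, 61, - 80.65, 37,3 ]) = [ - 80.65, - 72, - 31,3, 10, 37, 61, 83, 99]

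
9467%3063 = 278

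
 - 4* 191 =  - 764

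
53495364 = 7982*6702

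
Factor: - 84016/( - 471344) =59/331 = 59^1*331^( - 1 ) 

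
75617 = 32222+43395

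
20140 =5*4028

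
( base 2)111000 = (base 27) 22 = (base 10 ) 56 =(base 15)3B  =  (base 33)1N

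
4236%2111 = 14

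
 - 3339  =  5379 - 8718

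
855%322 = 211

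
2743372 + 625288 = 3368660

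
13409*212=2842708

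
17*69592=1183064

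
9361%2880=721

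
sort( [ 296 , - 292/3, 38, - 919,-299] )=[ - 919, - 299,- 292/3 , 38,296] 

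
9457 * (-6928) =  - 65518096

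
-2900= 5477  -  8377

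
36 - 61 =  - 25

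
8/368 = 1/46  =  0.02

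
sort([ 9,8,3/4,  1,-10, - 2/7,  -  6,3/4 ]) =[ - 10, - 6, - 2/7,  3/4, 3/4, 1 , 8, 9]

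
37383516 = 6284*5949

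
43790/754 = 755/13 = 58.08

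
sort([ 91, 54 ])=[54, 91 ]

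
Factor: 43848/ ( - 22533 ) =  - 2^3 * 3^2*37^( - 1) = - 72/37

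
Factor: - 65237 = -89^1*733^1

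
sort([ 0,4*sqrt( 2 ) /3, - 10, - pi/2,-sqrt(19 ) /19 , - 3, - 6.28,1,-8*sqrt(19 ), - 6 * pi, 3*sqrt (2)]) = [-8 *sqrt( 19 ),-6 *pi,- 10,-6.28, - 3, - pi/2, - sqrt(19)/19,0,1,4  *sqrt( 2)/3,3*sqrt ( 2)]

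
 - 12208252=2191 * (-5572 ) 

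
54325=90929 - 36604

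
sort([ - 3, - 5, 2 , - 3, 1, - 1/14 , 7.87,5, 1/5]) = [ - 5, - 3, - 3 , - 1/14,  1/5, 1 , 2, 5,7.87]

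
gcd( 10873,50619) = 1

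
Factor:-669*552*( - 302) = 2^4*3^2 * 23^1*151^1*223^1 = 111524976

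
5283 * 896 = 4733568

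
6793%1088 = 265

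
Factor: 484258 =2^1*242129^1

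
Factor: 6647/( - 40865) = - 5^( - 1) * 11^( - 1)*17^2*23^1 * 743^( -1) 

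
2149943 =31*69353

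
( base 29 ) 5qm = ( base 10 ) 4981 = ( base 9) 6744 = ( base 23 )99D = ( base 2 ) 1001101110101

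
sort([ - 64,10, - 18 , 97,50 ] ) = [ - 64, - 18,10, 50,97] 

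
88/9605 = 88/9605 = 0.01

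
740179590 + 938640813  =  1678820403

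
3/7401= 1/2467 =0.00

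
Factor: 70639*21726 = 1534702914 = 2^1*3^2*17^1*71^1*70639^1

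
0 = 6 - 6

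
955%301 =52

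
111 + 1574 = 1685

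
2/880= 1/440 = 0.00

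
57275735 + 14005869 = 71281604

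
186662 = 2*93331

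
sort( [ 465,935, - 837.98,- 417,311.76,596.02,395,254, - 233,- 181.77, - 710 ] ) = [-837.98, - 710, - 417, - 233, - 181.77, 254,311.76,395, 465,596.02, 935 ]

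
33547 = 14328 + 19219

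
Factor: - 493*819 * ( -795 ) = 320994765 = 3^3 * 5^1*7^1*13^1*17^1*29^1 * 53^1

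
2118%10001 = 2118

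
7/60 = 7/60= 0.12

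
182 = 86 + 96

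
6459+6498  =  12957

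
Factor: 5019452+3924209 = 8943661 =19^1 * 470719^1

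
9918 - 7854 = 2064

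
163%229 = 163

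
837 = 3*279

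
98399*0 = 0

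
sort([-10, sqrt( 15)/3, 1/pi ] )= [ -10, 1/pi, sqrt(15 ) /3 ]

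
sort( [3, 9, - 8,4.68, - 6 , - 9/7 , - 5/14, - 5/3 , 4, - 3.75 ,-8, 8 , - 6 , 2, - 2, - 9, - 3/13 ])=[-9,-8,-8, - 6,  -  6, - 3.75 , - 2 ,  -  5/3, - 9/7 ,- 5/14, - 3/13 , 2,3, 4, 4.68,8 , 9]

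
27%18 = 9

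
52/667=52/667 = 0.08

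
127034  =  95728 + 31306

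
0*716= 0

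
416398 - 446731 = - 30333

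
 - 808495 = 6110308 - 6918803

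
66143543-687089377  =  -620945834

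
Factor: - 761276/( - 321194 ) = 380638/160597  =  2^1 * 41^( - 1)*83^1 * 2293^1*3917^( - 1) 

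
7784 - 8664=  - 880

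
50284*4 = 201136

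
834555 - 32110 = 802445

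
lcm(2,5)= 10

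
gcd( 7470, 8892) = 18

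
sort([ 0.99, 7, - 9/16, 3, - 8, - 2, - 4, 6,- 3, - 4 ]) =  [ - 8 , - 4, - 4,  -  3,  -  2, - 9/16, 0.99, 3 , 6,  7]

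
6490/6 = 3245/3 = 1081.67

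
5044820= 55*91724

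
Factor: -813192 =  - 2^3* 3^1 * 31^1*1093^1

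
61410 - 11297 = 50113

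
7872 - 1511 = 6361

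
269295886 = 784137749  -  514841863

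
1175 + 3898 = 5073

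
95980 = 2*47990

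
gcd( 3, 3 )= 3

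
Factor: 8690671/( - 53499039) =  - 3^( - 1 )*37^1*131^1*163^1*  173^(  -  1)*9371^( - 1) =- 790061/4863549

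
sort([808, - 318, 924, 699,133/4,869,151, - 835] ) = [  -  835, -318,133/4,151,699,808, 869,924 ]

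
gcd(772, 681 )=1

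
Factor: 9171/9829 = 3^2*1019^1*9829^( - 1 )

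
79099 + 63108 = 142207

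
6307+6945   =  13252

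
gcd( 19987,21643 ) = 23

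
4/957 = 4/957 = 0.00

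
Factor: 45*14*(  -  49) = -2^1*3^2*5^1*7^3  =  - 30870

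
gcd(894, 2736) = 6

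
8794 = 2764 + 6030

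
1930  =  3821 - 1891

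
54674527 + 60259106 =114933633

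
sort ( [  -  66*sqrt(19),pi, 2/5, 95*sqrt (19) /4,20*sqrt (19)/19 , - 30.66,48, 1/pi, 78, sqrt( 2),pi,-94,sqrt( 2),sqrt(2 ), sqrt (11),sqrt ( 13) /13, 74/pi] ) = [ - 66*sqrt(19), - 94,-30.66,sqrt( 13) /13,1/pi,2/5,sqrt( 2),sqrt(2),sqrt (2 ),pi, pi , sqrt( 11),20*sqrt( 19) /19,74/pi,48,78, 95*sqrt( 19 )/4] 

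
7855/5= 1571 = 1571.00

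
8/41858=4/20929 = 0.00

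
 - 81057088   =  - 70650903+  - 10406185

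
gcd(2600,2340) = 260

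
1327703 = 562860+764843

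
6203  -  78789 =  - 72586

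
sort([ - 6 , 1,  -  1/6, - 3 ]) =[ - 6, - 3,-1/6, 1]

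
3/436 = 3/436 = 0.01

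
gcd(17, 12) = 1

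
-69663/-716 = 97 + 211/716 = 97.29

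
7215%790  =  105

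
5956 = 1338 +4618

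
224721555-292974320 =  - 68252765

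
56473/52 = 1086 + 1/52 = 1086.02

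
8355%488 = 59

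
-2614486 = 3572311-6186797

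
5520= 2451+3069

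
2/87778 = 1/43889 = 0.00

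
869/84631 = 869/84631 = 0.01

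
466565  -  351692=114873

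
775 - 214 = 561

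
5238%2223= 792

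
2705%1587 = 1118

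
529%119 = 53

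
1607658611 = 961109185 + 646549426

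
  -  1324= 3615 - 4939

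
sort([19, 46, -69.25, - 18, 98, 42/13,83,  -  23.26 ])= [ - 69.25 , - 23.26, - 18, 42/13,  19,46, 83, 98 ] 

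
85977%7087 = 933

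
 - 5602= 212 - 5814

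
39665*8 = 317320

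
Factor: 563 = 563^1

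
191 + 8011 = 8202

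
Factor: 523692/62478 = 2^1*89^( - 1) * 373^1 = 746/89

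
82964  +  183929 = 266893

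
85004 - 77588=7416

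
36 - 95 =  - 59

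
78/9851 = 78/9851=0.01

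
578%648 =578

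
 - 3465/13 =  - 3465/13 = - 266.54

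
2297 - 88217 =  -85920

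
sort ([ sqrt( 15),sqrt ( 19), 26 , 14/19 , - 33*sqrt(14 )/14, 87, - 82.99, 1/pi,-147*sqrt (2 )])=[ - 147*sqrt( 2 ), - 82.99, - 33 * sqrt(14 ) /14,1/pi , 14/19,sqrt( 15), sqrt( 19 ), 26,87]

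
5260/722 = 2630/361=7.29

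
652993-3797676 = -3144683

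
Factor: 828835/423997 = 5^1*199^1*509^( - 1)= 995/509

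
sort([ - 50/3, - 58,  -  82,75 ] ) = [ - 82, - 58, - 50/3,75 ] 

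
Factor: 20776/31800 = 49/75  =  3^ ( - 1 ) * 5^( - 2 )*7^2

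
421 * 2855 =1201955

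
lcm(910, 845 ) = 11830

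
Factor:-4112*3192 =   -  13125504 = - 2^7*3^1*7^1*19^1*257^1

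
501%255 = 246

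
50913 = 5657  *9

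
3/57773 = 3/57773=   0.00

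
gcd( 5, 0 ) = 5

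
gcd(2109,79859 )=1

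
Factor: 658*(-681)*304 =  - 136221792= - 2^5*3^1*7^1*19^1*47^1 * 227^1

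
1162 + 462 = 1624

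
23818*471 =11218278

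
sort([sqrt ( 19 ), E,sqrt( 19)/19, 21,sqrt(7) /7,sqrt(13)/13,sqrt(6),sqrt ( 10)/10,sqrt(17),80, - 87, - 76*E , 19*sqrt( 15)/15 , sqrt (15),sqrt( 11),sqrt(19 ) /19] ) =[  -  76*E, - 87,sqrt(19 ) /19, sqrt(19 ) /19,sqrt( 13)/13 , sqrt( 10 )/10, sqrt( 7 )/7,sqrt(6),E, sqrt( 11), sqrt(15),sqrt (17 ), sqrt(19), 19 * sqrt(15)/15,21,  80]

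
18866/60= 9433/30  =  314.43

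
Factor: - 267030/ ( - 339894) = 3^1*5^1*43^1*821^ ( - 1 ) = 645/821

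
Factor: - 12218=-2^1*41^1*149^1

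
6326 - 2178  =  4148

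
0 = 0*22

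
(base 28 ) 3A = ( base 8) 136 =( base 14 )6a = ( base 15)64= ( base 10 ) 94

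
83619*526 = 43983594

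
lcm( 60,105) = 420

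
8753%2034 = 617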